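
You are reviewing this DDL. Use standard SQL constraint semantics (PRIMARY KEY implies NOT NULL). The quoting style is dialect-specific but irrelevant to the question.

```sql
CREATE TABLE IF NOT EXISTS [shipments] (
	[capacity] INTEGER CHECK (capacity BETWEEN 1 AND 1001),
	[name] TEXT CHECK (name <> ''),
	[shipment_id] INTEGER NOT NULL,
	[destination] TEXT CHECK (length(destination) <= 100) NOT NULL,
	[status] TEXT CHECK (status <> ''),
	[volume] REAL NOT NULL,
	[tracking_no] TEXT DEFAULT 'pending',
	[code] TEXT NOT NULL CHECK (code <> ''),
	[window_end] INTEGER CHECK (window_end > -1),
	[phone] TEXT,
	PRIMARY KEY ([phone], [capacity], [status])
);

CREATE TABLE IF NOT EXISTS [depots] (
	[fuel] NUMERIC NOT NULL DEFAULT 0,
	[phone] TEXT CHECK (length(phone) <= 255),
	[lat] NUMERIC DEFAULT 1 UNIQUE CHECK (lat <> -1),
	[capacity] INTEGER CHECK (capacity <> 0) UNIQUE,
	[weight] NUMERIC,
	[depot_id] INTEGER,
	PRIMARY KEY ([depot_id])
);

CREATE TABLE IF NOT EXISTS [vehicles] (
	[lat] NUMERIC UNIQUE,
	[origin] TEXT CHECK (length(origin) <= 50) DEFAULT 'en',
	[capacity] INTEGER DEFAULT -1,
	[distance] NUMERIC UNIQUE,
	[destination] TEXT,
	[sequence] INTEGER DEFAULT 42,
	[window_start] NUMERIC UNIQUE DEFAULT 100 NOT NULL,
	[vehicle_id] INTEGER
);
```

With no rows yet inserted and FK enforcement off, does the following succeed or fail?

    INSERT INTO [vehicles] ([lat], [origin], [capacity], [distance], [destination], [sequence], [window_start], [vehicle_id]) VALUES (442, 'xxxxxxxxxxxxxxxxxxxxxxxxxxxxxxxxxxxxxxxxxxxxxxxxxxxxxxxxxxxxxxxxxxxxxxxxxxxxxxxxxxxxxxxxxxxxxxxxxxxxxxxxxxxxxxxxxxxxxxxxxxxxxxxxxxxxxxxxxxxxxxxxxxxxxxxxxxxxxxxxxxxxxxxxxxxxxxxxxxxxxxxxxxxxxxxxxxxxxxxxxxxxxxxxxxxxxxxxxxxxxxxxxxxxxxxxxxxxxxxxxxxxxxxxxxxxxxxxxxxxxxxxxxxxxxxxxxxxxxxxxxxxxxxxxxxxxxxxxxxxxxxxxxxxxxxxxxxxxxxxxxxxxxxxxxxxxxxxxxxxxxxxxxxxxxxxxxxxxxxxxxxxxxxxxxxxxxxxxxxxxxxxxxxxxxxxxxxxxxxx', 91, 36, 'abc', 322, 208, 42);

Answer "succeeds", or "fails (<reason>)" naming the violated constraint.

fails (CHECK on origin)

The value 'xxxxxxxxxxxxxxxxxxxxxxxxxxxxxxxxxxxxxxxxxxxxxxxxxxxxxxxxxxxxxxxxxxxxxxxxxxxxxxxxxxxxxxxxxxxxxxxxxxxxxxxxxxxxxxxxxxxxxxxxxxxxxxxxxxxxxxxxxxxxxxxxxxxxxxxxxxxxxxxxxxxxxxxxxxxxxxxxxxxxxxxxxxxxxxxxxxxxxxxxxxxxxxxxxxxxxxxxxxxxxxxxxxxxxxxxxxxxxxxxxxxxxxxxxxxxxxxxxxxxxxxxxxxxxxxxxxxxxxxxxxxxxxxxxxxxxxxxxxxxxxxxxxxxxxxxxxxxxxxxxxxxxxxxxxxxxxxxxxxxxxxxxxxxxxxxxxxxxxxxxxxxxxxxxxxxxxxxxxxxxxxxxxxxxxxxxxxxxxxx' for origin violates CHECK (length(origin) <= 50).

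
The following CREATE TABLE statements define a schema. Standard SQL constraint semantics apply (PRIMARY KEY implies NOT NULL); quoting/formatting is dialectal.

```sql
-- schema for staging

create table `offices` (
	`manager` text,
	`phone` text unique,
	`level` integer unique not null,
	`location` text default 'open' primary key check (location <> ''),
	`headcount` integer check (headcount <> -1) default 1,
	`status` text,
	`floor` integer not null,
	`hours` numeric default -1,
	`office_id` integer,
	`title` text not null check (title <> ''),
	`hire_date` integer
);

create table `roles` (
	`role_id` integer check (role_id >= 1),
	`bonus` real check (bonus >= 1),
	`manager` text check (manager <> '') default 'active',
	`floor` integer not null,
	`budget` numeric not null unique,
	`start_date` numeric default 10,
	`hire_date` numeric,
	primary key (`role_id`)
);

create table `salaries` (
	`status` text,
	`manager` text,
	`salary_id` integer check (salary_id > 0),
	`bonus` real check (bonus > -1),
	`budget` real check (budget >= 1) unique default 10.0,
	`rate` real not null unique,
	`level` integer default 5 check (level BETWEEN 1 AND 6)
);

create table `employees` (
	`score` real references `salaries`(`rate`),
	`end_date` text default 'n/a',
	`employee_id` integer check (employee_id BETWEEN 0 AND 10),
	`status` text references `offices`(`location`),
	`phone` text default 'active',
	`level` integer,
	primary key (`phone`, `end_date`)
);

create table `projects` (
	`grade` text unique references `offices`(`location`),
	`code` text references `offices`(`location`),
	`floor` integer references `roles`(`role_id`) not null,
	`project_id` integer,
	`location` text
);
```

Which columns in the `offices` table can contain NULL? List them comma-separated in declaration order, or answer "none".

manager, phone, headcount, status, hours, office_id, hire_date

- manager: no NOT NULL constraint applies → nullable.
- phone: UNIQUE does not imply NOT NULL → nullable.
- level: declared NOT NULL → not nullable.
- location: part of the PRIMARY KEY, which implies NOT NULL → not nullable.
- headcount: CHECK does not forbid NULL (a CHECK constraint passes when its expression is NULL) → nullable.
- status: no NOT NULL constraint applies → nullable.
- floor: declared NOT NULL → not nullable.
- hours: DEFAULT only fills an omitted column; an explicit NULL is still allowed → nullable.
- office_id: no NOT NULL constraint applies → nullable.
- title: declared NOT NULL → not nullable.
- hire_date: no NOT NULL constraint applies → nullable.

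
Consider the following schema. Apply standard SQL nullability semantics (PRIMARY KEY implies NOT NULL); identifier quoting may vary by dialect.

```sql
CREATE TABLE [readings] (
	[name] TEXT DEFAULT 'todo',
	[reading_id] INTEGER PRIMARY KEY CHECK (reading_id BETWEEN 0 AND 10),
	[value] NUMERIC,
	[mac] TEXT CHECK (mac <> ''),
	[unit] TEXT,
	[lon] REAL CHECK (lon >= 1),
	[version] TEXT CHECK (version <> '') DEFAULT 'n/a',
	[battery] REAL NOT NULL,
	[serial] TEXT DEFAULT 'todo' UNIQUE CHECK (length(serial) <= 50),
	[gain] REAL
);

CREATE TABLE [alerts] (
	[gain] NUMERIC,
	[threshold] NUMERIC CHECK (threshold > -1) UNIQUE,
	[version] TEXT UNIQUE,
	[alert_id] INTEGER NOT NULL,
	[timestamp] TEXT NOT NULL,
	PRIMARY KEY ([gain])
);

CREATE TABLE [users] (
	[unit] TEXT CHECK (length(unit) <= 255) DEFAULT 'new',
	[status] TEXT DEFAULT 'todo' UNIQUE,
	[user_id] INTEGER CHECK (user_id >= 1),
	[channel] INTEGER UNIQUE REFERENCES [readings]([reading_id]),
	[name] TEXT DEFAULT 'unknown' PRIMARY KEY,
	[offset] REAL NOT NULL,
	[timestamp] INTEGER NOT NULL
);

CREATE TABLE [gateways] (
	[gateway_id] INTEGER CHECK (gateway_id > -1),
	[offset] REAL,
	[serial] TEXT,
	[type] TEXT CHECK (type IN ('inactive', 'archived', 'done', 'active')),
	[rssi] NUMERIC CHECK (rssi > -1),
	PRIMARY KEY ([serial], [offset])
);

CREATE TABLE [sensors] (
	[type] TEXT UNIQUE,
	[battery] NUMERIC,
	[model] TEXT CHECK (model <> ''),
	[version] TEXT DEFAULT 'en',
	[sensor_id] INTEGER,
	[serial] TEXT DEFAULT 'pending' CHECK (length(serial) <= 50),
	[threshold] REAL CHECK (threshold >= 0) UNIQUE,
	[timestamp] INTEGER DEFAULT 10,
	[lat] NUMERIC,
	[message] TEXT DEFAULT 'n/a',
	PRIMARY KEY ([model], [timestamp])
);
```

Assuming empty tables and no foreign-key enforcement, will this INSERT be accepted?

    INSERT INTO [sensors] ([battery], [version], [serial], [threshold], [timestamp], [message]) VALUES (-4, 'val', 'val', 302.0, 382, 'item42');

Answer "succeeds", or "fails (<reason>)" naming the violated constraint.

fails (NOT NULL on model)

model is omitted from the column list and has no DEFAULT, so it would receive NULL.
But model is part of the PRIMARY KEY (implied NOT NULL).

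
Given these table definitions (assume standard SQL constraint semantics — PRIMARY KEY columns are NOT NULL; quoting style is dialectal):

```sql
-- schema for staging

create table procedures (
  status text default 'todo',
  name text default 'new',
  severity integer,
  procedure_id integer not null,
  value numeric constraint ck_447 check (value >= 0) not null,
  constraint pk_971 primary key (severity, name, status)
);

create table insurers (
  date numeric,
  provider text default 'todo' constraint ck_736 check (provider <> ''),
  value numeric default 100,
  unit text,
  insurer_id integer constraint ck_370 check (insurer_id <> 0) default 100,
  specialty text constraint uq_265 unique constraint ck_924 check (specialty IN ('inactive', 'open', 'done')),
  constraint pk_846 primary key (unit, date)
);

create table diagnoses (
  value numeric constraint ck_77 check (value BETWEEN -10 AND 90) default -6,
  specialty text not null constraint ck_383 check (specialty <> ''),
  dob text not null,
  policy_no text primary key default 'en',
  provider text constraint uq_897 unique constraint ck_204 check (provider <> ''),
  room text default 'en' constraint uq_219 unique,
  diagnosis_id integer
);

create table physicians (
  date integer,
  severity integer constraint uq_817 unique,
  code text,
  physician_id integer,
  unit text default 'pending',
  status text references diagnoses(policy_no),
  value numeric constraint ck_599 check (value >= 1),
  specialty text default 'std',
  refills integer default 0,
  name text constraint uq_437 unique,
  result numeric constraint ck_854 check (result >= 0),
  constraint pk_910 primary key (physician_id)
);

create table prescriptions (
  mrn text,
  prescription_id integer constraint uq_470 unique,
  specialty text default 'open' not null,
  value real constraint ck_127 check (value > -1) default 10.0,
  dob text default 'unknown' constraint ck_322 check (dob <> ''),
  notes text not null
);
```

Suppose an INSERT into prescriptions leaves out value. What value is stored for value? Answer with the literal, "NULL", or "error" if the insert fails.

value has an explicit DEFAULT 10.0.
When the column is omitted from an INSERT, that default is used.

10.0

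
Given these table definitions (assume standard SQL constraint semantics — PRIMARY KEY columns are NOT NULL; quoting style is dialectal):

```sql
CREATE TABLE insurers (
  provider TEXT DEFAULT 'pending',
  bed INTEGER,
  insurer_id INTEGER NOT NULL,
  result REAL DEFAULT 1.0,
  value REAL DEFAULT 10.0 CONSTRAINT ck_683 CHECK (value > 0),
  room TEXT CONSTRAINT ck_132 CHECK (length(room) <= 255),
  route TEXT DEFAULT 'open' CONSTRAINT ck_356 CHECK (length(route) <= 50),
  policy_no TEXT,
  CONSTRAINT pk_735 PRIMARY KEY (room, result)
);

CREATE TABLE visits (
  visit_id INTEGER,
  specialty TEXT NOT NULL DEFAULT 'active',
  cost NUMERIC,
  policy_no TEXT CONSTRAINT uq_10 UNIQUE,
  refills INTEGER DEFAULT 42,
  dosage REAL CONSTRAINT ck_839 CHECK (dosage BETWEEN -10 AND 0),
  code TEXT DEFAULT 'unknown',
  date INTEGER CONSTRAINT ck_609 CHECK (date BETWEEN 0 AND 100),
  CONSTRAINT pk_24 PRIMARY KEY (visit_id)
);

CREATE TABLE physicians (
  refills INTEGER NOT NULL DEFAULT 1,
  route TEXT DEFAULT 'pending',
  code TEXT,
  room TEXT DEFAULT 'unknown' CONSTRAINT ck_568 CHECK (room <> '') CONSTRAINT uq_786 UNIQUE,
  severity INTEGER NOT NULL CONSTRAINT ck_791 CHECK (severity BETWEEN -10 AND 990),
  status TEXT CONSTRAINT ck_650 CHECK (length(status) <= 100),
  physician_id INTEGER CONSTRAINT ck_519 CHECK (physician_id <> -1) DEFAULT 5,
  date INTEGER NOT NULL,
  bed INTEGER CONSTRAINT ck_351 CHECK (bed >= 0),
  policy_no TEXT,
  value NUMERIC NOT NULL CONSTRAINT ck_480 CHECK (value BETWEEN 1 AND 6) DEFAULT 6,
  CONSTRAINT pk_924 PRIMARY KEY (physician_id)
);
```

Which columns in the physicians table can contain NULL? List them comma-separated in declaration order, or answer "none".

route, code, room, status, bed, policy_no

- refills: declared NOT NULL → not nullable.
- route: DEFAULT only fills an omitted column; an explicit NULL is still allowed → nullable.
- code: no NOT NULL constraint applies → nullable.
- room: CHECK does not forbid NULL (a CHECK constraint passes when its expression is NULL) → nullable.
- severity: declared NOT NULL → not nullable.
- status: CHECK does not forbid NULL (a CHECK constraint passes when its expression is NULL) → nullable.
- physician_id: part of the PRIMARY KEY, which implies NOT NULL → not nullable.
- date: declared NOT NULL → not nullable.
- bed: CHECK does not forbid NULL (a CHECK constraint passes when its expression is NULL) → nullable.
- policy_no: no NOT NULL constraint applies → nullable.
- value: declared NOT NULL → not nullable.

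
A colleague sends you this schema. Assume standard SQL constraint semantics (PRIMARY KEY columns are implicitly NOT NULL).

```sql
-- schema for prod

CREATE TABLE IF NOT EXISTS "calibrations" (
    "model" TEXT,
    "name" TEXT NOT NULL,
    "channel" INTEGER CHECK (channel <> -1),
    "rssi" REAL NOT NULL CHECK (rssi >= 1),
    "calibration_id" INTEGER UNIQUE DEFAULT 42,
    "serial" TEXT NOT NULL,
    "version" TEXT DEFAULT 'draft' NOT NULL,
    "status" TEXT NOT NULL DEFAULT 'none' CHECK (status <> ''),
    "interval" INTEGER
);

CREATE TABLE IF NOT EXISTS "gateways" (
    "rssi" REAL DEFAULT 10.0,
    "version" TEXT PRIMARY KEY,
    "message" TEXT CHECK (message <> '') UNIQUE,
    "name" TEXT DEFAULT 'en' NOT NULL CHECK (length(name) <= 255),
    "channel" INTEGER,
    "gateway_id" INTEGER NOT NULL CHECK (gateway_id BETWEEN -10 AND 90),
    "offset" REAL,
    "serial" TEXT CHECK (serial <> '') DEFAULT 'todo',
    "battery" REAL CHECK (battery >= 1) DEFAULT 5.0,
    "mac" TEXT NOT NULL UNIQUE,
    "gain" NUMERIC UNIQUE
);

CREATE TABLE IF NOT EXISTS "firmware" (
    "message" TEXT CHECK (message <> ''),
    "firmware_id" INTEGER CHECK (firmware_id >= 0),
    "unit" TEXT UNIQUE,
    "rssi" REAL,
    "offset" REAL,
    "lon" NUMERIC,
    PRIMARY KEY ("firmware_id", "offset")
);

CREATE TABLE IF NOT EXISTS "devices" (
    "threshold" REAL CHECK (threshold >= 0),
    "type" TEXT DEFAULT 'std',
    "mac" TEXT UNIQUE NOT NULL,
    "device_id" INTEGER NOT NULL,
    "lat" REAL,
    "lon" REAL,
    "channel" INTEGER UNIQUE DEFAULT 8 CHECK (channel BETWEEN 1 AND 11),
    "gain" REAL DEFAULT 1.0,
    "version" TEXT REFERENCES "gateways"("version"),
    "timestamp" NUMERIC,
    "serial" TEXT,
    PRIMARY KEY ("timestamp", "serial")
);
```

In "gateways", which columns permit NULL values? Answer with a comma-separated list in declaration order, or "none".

rssi, message, channel, offset, serial, battery, gain

- rssi: DEFAULT only fills an omitted column; an explicit NULL is still allowed → nullable.
- version: part of the PRIMARY KEY, which implies NOT NULL → not nullable.
- message: CHECK does not forbid NULL (a CHECK constraint passes when its expression is NULL) → nullable.
- name: declared NOT NULL → not nullable.
- channel: no NOT NULL constraint applies → nullable.
- gateway_id: declared NOT NULL → not nullable.
- offset: no NOT NULL constraint applies → nullable.
- serial: CHECK does not forbid NULL (a CHECK constraint passes when its expression is NULL) → nullable.
- battery: CHECK does not forbid NULL (a CHECK constraint passes when its expression is NULL) → nullable.
- mac: declared NOT NULL → not nullable.
- gain: UNIQUE does not imply NOT NULL → nullable.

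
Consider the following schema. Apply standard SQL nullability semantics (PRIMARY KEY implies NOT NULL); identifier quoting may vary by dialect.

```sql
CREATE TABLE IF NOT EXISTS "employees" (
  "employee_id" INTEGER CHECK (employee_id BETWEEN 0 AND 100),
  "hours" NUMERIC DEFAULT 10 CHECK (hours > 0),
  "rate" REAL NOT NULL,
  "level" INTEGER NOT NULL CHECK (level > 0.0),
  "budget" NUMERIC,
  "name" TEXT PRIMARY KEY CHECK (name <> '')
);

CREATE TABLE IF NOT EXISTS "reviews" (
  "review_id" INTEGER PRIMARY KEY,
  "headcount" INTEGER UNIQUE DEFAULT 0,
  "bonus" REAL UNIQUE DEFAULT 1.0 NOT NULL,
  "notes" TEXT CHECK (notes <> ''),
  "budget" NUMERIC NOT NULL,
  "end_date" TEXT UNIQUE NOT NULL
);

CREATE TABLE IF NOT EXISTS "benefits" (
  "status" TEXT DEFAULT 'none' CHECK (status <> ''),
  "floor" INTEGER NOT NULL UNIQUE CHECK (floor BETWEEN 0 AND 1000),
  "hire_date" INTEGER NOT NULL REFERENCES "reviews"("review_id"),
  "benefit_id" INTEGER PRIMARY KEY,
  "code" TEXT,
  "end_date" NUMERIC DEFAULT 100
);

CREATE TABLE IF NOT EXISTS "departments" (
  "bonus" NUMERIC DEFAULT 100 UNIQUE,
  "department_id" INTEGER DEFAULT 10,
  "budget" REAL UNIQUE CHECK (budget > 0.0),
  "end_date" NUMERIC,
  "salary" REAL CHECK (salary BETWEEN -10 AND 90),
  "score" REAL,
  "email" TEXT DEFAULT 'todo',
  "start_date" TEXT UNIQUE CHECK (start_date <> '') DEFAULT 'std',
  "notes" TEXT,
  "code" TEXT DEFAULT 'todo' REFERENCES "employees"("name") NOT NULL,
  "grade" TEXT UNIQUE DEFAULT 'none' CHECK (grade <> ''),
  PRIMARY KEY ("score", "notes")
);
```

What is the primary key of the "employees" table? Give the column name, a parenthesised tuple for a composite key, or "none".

name is declared PRIMARY KEY inline on the column.

name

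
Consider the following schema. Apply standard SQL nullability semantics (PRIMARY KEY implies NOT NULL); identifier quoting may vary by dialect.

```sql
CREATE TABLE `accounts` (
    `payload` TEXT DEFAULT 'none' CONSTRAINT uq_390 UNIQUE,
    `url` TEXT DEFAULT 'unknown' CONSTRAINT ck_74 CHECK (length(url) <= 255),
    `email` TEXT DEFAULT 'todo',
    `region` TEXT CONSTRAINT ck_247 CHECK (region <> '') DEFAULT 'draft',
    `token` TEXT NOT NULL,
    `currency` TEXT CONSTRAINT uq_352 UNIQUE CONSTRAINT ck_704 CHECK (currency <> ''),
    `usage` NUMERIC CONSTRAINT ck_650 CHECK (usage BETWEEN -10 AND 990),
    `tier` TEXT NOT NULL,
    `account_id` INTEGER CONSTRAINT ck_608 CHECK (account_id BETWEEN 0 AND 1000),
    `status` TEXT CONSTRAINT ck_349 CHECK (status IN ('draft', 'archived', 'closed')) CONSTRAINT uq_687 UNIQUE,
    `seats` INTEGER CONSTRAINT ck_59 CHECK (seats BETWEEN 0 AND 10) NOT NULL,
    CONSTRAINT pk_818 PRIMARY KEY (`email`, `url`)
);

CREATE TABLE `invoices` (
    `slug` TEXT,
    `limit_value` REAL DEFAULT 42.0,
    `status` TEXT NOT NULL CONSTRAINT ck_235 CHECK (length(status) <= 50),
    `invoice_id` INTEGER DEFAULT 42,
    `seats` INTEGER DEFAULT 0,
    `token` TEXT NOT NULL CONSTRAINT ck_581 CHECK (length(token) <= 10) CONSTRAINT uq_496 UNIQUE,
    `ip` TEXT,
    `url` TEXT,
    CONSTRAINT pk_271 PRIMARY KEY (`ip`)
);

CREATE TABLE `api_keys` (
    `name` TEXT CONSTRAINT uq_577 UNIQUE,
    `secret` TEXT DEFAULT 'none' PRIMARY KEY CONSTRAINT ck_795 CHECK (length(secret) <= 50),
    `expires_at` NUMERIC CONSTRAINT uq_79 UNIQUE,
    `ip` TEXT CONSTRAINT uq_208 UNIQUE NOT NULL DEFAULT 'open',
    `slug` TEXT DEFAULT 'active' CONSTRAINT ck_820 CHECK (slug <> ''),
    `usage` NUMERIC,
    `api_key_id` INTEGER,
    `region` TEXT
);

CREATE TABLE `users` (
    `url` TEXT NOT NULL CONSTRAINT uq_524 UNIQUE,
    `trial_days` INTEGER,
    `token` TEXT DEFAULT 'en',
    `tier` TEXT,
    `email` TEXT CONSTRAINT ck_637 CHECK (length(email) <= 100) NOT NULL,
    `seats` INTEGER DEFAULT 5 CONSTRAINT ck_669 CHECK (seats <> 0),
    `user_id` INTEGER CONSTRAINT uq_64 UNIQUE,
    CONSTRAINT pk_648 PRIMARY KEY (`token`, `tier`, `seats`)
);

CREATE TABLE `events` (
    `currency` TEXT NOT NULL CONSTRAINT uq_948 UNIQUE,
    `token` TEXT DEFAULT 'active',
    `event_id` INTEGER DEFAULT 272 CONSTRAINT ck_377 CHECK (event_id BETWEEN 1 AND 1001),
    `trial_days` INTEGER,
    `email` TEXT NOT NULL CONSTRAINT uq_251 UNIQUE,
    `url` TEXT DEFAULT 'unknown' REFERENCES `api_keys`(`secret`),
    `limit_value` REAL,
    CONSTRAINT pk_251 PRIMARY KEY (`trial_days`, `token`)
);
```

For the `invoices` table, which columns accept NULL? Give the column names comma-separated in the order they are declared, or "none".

- slug: no NOT NULL constraint applies → nullable.
- limit_value: DEFAULT only fills an omitted column; an explicit NULL is still allowed → nullable.
- status: declared NOT NULL → not nullable.
- invoice_id: DEFAULT only fills an omitted column; an explicit NULL is still allowed → nullable.
- seats: DEFAULT only fills an omitted column; an explicit NULL is still allowed → nullable.
- token: declared NOT NULL → not nullable.
- ip: part of the PRIMARY KEY, which implies NOT NULL → not nullable.
- url: no NOT NULL constraint applies → nullable.

slug, limit_value, invoice_id, seats, url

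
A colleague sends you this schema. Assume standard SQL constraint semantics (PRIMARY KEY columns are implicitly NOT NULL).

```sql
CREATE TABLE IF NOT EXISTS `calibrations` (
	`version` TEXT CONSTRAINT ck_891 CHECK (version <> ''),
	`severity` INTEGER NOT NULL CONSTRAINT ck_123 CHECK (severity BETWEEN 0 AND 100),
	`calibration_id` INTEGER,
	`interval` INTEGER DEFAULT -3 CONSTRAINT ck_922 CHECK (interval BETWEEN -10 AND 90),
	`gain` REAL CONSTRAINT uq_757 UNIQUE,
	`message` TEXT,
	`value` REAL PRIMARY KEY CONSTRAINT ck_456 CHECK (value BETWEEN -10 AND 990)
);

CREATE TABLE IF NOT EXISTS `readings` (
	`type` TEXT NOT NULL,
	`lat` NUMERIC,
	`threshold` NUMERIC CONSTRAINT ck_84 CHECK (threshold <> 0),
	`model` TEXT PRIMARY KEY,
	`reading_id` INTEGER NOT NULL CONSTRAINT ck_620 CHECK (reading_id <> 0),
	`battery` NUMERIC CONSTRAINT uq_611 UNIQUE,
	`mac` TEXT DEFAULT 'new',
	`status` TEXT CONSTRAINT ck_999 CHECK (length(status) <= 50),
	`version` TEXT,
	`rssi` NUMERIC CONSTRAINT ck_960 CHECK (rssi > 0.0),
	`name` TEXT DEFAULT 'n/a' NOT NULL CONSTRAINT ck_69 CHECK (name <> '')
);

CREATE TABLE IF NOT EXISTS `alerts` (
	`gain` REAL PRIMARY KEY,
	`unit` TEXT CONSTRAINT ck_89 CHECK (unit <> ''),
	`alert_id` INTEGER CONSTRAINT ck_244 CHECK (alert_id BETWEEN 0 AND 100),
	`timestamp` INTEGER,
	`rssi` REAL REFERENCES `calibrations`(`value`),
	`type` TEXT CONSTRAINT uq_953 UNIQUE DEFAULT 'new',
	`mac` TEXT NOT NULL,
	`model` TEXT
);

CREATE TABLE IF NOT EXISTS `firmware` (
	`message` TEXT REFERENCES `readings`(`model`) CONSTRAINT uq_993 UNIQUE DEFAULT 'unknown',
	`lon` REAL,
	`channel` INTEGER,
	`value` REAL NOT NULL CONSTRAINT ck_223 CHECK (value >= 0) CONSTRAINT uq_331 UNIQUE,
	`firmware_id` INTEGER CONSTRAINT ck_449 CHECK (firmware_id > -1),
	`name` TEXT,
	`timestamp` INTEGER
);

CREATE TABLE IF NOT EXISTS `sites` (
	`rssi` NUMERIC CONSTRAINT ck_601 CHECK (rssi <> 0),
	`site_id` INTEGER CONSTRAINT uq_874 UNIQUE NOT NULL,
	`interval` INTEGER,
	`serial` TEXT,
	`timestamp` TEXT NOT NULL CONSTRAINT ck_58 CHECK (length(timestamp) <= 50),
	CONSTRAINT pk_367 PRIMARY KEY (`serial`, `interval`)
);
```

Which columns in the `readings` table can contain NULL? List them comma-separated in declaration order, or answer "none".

lat, threshold, battery, mac, status, version, rssi

- type: declared NOT NULL → not nullable.
- lat: no NOT NULL constraint applies → nullable.
- threshold: CHECK does not forbid NULL (a CHECK constraint passes when its expression is NULL) → nullable.
- model: part of the PRIMARY KEY, which implies NOT NULL → not nullable.
- reading_id: declared NOT NULL → not nullable.
- battery: UNIQUE does not imply NOT NULL → nullable.
- mac: DEFAULT only fills an omitted column; an explicit NULL is still allowed → nullable.
- status: CHECK does not forbid NULL (a CHECK constraint passes when its expression is NULL) → nullable.
- version: no NOT NULL constraint applies → nullable.
- rssi: CHECK does not forbid NULL (a CHECK constraint passes when its expression is NULL) → nullable.
- name: declared NOT NULL → not nullable.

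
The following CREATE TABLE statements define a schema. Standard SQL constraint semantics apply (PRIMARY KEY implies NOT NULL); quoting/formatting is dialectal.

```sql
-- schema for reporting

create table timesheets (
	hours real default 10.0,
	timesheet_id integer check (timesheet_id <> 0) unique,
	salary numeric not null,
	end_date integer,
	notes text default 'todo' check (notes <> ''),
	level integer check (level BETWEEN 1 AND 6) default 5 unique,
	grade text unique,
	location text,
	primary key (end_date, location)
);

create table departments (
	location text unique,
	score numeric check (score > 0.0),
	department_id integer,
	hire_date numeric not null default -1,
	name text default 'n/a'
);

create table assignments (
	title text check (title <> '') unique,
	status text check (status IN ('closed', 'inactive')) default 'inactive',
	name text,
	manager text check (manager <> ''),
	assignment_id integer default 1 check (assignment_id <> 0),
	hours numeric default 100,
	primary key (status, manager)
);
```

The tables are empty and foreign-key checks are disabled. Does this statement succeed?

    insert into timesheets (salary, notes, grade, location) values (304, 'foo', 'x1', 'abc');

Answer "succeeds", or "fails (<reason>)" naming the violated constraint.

fails (NOT NULL on end_date)

end_date is omitted from the column list and has no DEFAULT, so it would receive NULL.
But end_date is part of the PRIMARY KEY (implied NOT NULL).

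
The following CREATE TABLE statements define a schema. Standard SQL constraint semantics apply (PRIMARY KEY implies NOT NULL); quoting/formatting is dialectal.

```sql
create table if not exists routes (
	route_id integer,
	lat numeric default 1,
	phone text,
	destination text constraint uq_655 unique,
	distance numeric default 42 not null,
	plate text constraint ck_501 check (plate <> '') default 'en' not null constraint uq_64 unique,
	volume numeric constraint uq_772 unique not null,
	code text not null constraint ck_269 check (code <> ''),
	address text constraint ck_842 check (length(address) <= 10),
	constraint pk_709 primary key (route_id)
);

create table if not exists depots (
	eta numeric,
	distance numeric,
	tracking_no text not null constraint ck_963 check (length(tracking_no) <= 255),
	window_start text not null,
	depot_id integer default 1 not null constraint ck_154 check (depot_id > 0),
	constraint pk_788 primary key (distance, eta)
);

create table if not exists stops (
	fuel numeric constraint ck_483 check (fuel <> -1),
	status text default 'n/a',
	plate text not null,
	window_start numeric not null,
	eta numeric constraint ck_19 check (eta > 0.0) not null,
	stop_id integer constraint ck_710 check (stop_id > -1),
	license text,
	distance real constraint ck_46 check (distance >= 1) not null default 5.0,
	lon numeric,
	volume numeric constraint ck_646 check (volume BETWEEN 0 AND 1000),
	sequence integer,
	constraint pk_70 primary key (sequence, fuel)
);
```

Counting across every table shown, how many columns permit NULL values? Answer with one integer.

routes: 4 nullable (lat, phone, destination, address — PK (route_id) and explicit NOT NULL columns excluded).
depots: 0 nullable (none — PK (distance, eta) and explicit NOT NULL columns excluded).
stops: 5 nullable (status, stop_id, license, lon, volume — PK (sequence, fuel) and explicit NOT NULL columns excluded).
Total: 4 + 0 + 5 = 9.

9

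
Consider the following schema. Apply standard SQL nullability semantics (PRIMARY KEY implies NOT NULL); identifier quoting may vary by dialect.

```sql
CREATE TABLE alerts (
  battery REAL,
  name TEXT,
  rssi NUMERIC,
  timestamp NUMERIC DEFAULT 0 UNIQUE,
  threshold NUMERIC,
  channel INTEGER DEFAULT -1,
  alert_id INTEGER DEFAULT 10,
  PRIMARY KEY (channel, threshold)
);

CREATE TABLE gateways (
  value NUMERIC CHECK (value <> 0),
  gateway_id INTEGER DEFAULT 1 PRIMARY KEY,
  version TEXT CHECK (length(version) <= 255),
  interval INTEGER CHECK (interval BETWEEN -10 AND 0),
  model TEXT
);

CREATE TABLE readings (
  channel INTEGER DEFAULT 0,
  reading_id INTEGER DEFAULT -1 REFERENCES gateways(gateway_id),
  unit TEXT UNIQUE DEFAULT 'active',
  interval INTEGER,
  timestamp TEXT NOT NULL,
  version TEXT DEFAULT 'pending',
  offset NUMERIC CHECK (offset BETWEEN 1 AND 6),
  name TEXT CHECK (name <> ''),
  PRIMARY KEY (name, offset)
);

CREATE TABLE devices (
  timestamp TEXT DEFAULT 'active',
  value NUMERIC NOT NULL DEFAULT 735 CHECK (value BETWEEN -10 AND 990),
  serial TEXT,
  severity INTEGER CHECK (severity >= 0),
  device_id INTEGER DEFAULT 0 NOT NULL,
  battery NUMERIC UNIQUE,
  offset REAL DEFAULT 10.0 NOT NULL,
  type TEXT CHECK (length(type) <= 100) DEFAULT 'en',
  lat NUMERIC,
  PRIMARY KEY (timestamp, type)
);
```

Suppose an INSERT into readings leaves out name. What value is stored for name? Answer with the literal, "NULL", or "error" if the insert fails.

name has no DEFAULT clause.
Omitting it would insert NULL, but it is part of the PRIMARY KEY, so the INSERT fails.

error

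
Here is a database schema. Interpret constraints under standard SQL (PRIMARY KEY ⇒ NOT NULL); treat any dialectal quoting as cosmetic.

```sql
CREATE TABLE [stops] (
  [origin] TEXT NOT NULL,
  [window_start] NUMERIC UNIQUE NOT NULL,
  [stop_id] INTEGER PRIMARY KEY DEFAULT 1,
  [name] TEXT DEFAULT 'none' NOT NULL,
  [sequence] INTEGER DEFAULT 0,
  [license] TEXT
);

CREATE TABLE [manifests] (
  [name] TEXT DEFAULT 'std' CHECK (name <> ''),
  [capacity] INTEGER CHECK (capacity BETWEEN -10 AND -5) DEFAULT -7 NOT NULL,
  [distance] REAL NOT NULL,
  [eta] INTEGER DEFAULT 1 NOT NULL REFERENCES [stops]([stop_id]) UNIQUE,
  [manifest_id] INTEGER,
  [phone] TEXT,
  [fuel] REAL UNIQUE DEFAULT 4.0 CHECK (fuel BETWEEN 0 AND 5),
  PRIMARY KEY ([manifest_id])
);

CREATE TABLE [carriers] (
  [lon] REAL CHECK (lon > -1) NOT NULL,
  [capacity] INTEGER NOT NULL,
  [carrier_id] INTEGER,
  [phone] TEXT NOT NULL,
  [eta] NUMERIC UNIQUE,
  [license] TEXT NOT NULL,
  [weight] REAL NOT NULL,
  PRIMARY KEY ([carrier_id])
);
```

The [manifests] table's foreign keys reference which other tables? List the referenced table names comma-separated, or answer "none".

stops

- eta REFERENCES stops(stop_id).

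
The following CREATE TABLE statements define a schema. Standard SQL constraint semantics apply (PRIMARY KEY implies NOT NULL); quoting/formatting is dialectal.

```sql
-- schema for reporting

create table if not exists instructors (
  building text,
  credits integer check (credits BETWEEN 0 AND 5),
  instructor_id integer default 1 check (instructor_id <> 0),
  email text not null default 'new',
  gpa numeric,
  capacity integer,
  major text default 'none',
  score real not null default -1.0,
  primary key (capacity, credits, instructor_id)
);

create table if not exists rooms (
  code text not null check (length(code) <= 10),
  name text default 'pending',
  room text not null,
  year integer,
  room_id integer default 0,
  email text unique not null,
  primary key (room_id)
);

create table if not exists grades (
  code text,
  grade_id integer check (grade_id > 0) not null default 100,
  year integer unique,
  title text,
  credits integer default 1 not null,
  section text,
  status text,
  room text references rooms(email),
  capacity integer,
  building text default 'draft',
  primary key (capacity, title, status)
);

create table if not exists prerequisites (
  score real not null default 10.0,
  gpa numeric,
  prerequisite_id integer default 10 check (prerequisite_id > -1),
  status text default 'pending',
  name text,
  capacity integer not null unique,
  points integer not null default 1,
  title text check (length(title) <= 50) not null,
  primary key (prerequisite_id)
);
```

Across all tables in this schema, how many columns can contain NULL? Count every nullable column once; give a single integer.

instructors: 3 nullable (building, gpa, major — PK (capacity, credits, instructor_id) and explicit NOT NULL columns excluded).
rooms: 2 nullable (name, year — PK (room_id) and explicit NOT NULL columns excluded).
grades: 5 nullable (code, year, section, room, building — PK (capacity, title, status) and explicit NOT NULL columns excluded).
prerequisites: 3 nullable (gpa, status, name — PK (prerequisite_id) and explicit NOT NULL columns excluded).
Total: 3 + 2 + 5 + 3 = 13.

13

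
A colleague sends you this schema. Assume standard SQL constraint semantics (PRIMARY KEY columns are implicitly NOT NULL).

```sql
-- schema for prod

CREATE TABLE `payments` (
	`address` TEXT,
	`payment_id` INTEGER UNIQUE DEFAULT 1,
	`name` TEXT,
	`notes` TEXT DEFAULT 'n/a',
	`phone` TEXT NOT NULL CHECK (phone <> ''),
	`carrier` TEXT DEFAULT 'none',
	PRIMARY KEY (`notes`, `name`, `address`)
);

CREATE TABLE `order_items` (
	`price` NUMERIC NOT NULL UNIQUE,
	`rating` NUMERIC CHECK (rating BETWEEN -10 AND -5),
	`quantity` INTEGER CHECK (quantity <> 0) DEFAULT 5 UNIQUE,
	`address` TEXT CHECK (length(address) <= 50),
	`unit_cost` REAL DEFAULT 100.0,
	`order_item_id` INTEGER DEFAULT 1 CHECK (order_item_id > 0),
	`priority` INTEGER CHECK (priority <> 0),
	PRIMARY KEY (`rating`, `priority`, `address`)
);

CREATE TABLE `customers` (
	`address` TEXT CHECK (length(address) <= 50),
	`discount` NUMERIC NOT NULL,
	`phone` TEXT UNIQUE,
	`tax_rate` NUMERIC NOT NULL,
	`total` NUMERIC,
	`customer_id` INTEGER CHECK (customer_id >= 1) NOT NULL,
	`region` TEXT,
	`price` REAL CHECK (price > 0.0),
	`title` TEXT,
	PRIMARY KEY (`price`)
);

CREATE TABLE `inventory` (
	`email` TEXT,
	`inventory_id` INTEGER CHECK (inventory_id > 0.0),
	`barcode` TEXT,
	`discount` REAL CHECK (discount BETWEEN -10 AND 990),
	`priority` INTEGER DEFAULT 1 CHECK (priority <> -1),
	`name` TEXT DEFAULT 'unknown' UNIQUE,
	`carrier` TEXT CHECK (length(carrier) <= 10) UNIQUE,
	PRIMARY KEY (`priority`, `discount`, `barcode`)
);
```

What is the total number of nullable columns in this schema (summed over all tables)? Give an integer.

14

payments: 2 nullable (payment_id, carrier — PK (notes, name, address) and explicit NOT NULL columns excluded).
order_items: 3 nullable (quantity, unit_cost, order_item_id — PK (rating, priority, address) and explicit NOT NULL columns excluded).
customers: 5 nullable (address, phone, total, region, title — PK (price) and explicit NOT NULL columns excluded).
inventory: 4 nullable (email, inventory_id, name, carrier — PK (priority, discount, barcode) and explicit NOT NULL columns excluded).
Total: 2 + 3 + 5 + 4 = 14.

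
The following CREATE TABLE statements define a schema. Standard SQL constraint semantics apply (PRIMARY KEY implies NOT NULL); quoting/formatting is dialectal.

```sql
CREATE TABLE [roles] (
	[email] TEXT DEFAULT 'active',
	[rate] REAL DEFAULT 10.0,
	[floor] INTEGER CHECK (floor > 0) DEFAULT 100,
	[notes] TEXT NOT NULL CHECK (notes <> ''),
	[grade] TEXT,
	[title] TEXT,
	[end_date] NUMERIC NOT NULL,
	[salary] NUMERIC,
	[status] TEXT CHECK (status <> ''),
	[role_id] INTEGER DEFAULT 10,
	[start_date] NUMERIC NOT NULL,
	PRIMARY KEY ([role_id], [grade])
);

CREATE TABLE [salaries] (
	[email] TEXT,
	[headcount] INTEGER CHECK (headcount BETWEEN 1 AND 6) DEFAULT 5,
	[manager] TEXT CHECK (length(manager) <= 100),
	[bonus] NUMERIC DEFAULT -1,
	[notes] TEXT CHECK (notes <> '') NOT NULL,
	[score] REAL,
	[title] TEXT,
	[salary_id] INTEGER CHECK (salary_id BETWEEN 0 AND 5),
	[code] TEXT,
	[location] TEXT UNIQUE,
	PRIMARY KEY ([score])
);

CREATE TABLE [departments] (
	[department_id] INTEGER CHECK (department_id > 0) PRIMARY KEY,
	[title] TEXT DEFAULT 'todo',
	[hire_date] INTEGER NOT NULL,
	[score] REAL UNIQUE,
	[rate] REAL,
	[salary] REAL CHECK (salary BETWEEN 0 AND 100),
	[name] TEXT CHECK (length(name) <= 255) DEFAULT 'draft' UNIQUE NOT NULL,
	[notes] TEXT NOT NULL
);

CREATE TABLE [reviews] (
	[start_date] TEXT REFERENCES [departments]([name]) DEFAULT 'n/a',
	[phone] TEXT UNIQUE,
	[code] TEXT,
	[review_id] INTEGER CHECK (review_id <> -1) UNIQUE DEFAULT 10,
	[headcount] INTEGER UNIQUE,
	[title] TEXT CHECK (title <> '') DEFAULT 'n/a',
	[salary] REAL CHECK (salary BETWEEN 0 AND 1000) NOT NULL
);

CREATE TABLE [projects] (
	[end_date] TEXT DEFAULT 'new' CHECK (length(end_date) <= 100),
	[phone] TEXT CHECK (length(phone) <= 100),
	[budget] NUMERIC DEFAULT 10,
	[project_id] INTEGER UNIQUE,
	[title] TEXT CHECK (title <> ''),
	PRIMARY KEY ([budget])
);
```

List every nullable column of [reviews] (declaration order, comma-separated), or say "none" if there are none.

- start_date: a foreign key column may be NULL unless separately constrained → nullable.
- phone: UNIQUE does not imply NOT NULL → nullable.
- code: no NOT NULL constraint applies → nullable.
- review_id: CHECK does not forbid NULL (a CHECK constraint passes when its expression is NULL) → nullable.
- headcount: UNIQUE does not imply NOT NULL → nullable.
- title: CHECK does not forbid NULL (a CHECK constraint passes when its expression is NULL) → nullable.
- salary: declared NOT NULL → not nullable.

start_date, phone, code, review_id, headcount, title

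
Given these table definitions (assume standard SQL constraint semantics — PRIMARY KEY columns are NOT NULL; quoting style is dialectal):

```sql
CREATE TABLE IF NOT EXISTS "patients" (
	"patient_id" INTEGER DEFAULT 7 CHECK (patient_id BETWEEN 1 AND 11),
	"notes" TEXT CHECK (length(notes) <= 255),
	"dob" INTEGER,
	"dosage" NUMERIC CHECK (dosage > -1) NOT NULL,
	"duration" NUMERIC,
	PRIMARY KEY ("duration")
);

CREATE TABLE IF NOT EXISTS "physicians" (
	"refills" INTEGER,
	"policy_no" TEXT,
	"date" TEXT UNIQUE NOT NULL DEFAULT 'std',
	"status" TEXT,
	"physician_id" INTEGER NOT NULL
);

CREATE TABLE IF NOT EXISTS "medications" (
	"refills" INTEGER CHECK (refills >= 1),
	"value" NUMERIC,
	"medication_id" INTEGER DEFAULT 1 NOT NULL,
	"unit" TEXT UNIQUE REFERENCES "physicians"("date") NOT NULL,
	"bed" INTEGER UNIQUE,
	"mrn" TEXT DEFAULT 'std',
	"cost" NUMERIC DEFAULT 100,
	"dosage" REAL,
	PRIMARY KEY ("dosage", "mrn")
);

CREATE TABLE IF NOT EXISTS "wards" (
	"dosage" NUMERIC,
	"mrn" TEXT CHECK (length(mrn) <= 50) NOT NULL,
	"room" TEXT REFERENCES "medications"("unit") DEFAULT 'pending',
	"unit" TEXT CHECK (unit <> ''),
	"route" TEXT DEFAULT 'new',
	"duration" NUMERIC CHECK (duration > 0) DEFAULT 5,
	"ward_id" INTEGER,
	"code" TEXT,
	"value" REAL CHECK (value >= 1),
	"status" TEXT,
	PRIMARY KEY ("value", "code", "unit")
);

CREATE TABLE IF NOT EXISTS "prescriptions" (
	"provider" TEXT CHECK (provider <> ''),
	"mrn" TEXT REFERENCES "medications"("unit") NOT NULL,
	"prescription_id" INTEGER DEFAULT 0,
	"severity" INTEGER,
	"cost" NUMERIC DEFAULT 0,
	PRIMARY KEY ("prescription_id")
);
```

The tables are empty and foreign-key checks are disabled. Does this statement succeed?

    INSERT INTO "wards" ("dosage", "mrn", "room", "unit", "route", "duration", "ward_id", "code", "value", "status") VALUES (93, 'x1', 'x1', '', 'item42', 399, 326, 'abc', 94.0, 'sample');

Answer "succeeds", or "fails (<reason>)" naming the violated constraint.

The value '' for unit violates CHECK (unit <> '').

fails (CHECK on unit)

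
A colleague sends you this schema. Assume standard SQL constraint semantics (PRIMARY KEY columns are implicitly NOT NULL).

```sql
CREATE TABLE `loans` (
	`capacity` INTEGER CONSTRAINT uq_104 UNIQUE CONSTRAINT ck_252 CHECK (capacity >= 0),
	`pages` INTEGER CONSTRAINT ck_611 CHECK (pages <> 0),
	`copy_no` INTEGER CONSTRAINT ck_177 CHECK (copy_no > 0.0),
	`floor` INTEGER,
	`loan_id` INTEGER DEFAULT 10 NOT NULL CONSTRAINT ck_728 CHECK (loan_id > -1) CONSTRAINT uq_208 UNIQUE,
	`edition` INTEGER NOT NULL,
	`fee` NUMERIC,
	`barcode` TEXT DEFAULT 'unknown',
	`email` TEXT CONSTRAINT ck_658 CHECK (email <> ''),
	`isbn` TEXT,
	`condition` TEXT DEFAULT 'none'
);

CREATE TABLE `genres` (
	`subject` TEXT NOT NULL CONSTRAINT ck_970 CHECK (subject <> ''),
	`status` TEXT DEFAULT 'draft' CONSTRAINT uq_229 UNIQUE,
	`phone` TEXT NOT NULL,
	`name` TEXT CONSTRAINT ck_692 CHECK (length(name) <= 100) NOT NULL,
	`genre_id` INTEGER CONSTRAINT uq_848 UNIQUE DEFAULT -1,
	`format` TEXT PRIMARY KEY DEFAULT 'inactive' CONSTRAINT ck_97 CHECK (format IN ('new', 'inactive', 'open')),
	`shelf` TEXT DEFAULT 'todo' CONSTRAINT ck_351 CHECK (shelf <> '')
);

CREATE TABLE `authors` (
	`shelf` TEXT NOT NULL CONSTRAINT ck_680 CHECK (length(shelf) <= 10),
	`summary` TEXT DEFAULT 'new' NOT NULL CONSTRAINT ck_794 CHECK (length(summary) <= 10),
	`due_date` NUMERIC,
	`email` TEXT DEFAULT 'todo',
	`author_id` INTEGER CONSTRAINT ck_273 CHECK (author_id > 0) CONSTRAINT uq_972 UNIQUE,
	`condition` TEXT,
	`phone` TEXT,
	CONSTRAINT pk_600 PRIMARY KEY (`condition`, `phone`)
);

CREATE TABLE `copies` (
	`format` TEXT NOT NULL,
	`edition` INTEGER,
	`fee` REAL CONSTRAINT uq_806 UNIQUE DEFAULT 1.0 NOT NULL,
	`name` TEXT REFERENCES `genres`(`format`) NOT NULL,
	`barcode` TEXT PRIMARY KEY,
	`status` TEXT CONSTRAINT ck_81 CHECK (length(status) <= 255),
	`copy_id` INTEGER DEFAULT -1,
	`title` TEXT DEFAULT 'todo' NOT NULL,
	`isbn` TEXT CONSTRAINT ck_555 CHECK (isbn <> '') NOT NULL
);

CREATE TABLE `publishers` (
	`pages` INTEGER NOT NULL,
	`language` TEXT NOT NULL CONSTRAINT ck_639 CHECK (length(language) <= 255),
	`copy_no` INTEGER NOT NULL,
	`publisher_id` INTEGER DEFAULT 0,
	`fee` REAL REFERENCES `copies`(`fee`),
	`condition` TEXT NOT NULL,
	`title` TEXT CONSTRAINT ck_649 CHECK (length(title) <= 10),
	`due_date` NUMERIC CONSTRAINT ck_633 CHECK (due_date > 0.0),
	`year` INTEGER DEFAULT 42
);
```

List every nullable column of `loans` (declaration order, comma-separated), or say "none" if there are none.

- capacity: CHECK does not forbid NULL (a CHECK constraint passes when its expression is NULL) → nullable.
- pages: CHECK does not forbid NULL (a CHECK constraint passes when its expression is NULL) → nullable.
- copy_no: CHECK does not forbid NULL (a CHECK constraint passes when its expression is NULL) → nullable.
- floor: no NOT NULL constraint applies → nullable.
- loan_id: declared NOT NULL → not nullable.
- edition: declared NOT NULL → not nullable.
- fee: no NOT NULL constraint applies → nullable.
- barcode: DEFAULT only fills an omitted column; an explicit NULL is still allowed → nullable.
- email: CHECK does not forbid NULL (a CHECK constraint passes when its expression is NULL) → nullable.
- isbn: no NOT NULL constraint applies → nullable.
- condition: DEFAULT only fills an omitted column; an explicit NULL is still allowed → nullable.

capacity, pages, copy_no, floor, fee, barcode, email, isbn, condition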